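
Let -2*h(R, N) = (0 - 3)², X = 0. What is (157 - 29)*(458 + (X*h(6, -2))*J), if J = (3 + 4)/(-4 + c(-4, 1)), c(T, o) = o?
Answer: 58624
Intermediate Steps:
h(R, N) = -9/2 (h(R, N) = -(0 - 3)²/2 = -½*(-3)² = -½*9 = -9/2)
J = -7/3 (J = (3 + 4)/(-4 + 1) = 7/(-3) = 7*(-⅓) = -7/3 ≈ -2.3333)
(157 - 29)*(458 + (X*h(6, -2))*J) = (157 - 29)*(458 + (0*(-9/2))*(-7/3)) = 128*(458 + 0*(-7/3)) = 128*(458 + 0) = 128*458 = 58624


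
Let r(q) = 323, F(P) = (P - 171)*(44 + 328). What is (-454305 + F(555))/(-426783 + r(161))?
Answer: 311457/426460 ≈ 0.73033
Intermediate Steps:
F(P) = -63612 + 372*P (F(P) = (-171 + P)*372 = -63612 + 372*P)
(-454305 + F(555))/(-426783 + r(161)) = (-454305 + (-63612 + 372*555))/(-426783 + 323) = (-454305 + (-63612 + 206460))/(-426460) = (-454305 + 142848)*(-1/426460) = -311457*(-1/426460) = 311457/426460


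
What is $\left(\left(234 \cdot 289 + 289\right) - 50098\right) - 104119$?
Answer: $-86302$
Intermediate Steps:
$\left(\left(234 \cdot 289 + 289\right) - 50098\right) - 104119 = \left(\left(67626 + 289\right) - 50098\right) - 104119 = \left(67915 - 50098\right) - 104119 = 17817 - 104119 = -86302$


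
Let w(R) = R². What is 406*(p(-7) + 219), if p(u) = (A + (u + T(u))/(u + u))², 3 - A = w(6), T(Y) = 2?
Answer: 7301417/14 ≈ 5.2153e+5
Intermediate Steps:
A = -33 (A = 3 - 1*6² = 3 - 1*36 = 3 - 36 = -33)
p(u) = (-33 + (2 + u)/(2*u))² (p(u) = (-33 + (u + 2)/(u + u))² = (-33 + (2 + u)/((2*u)))² = (-33 + (2 + u)*(1/(2*u)))² = (-33 + (2 + u)/(2*u))²)
406*(p(-7) + 219) = 406*((¼)*(2 - 65*(-7))²/(-7)² + 219) = 406*((¼)*(1/49)*(2 + 455)² + 219) = 406*((¼)*(1/49)*457² + 219) = 406*((¼)*(1/49)*208849 + 219) = 406*(208849/196 + 219) = 406*(251773/196) = 7301417/14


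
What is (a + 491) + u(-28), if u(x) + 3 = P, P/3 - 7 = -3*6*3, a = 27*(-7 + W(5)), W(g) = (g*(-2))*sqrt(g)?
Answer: 158 - 270*sqrt(5) ≈ -445.74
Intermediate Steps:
W(g) = -2*g**(3/2) (W(g) = (-2*g)*sqrt(g) = -2*g**(3/2))
a = -189 - 270*sqrt(5) (a = 27*(-7 - 10*sqrt(5)) = -189 - 270*sqrt(5) ≈ -792.74)
P = -141 (P = 21 + 3*(-3*6*3) = 21 + 3*(-18*3) = 21 + 3*(-54) = 21 - 162 = -141)
u(x) = -144 (u(x) = -3 - 141 = -144)
(a + 491) + u(-28) = ((-189 - 270*sqrt(5)) + 491) - 144 = (302 - 270*sqrt(5)) - 144 = 158 - 270*sqrt(5)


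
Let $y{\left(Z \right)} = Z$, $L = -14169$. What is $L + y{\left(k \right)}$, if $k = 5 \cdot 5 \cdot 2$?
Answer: $-14119$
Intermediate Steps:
$k = 50$ ($k = 25 \cdot 2 = 50$)
$L + y{\left(k \right)} = -14169 + 50 = -14119$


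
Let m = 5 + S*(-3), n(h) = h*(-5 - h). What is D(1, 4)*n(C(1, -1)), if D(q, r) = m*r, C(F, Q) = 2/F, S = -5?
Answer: -1120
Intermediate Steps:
m = 20 (m = 5 - 5*(-3) = 5 + 15 = 20)
D(q, r) = 20*r
D(1, 4)*n(C(1, -1)) = (20*4)*(-2/1*(5 + 2/1)) = 80*(-2*1*(5 + 2*1)) = 80*(-1*2*(5 + 2)) = 80*(-1*2*7) = 80*(-14) = -1120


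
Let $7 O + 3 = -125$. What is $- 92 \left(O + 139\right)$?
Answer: $- \frac{77740}{7} \approx -11106.0$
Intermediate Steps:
$O = - \frac{128}{7}$ ($O = - \frac{3}{7} + \frac{1}{7} \left(-125\right) = - \frac{3}{7} - \frac{125}{7} = - \frac{128}{7} \approx -18.286$)
$- 92 \left(O + 139\right) = - 92 \left(- \frac{128}{7} + 139\right) = \left(-92\right) \frac{845}{7} = - \frac{77740}{7}$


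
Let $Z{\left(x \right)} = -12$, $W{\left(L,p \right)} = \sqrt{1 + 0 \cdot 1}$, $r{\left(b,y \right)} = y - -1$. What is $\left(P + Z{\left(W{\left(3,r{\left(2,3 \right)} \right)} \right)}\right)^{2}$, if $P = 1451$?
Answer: $2070721$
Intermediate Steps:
$r{\left(b,y \right)} = 1 + y$ ($r{\left(b,y \right)} = y + 1 = 1 + y$)
$W{\left(L,p \right)} = 1$ ($W{\left(L,p \right)} = \sqrt{1 + 0} = \sqrt{1} = 1$)
$\left(P + Z{\left(W{\left(3,r{\left(2,3 \right)} \right)} \right)}\right)^{2} = \left(1451 - 12\right)^{2} = 1439^{2} = 2070721$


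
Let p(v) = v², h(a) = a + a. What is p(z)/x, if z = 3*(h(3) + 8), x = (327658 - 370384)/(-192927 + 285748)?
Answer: -27289374/7121 ≈ -3832.2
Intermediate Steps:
h(a) = 2*a
x = -42726/92821 ≈ -0.46031
z = 42 (z = 3*(2*3 + 8) = 3*(6 + 8) = 3*14 = 42)
p(z)/x = 42²/(-42726/92821) = 1764*(-92821/42726) = -27289374/7121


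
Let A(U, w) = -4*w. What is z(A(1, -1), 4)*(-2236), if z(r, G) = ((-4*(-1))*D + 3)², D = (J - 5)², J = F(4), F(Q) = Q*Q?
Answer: -530309884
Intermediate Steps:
F(Q) = Q²
J = 16 (J = 4² = 16)
D = 121 (D = (16 - 5)² = 11² = 121)
z(r, G) = 237169 (z(r, G) = (-4*(-1)*121 + 3)² = (4*121 + 3)² = (484 + 3)² = 487² = 237169)
z(A(1, -1), 4)*(-2236) = 237169*(-2236) = -530309884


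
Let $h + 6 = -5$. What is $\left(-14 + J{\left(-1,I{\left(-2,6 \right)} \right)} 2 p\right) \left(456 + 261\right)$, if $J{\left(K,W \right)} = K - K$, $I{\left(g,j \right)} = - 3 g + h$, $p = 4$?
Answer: $-10038$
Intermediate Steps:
$h = -11$ ($h = -6 - 5 = -11$)
$I{\left(g,j \right)} = -11 - 3 g$ ($I{\left(g,j \right)} = - 3 g - 11 = -11 - 3 g$)
$J{\left(K,W \right)} = 0$
$\left(-14 + J{\left(-1,I{\left(-2,6 \right)} \right)} 2 p\right) \left(456 + 261\right) = \left(-14 + 0 \cdot 2 \cdot 4\right) \left(456 + 261\right) = \left(-14 + 0 \cdot 4\right) 717 = \left(-14 + 0\right) 717 = \left(-14\right) 717 = -10038$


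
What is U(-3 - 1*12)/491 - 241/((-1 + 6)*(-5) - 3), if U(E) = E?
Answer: 117911/13748 ≈ 8.5766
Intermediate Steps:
U(-3 - 1*12)/491 - 241/((-1 + 6)*(-5) - 3) = (-3 - 1*12)/491 - 241/((-1 + 6)*(-5) - 3) = (-3 - 12)*(1/491) - 241/(5*(-5) - 3) = -15*1/491 - 241/(-25 - 3) = -15/491 - 241/(-28) = -15/491 - 241*(-1/28) = -15/491 + 241/28 = 117911/13748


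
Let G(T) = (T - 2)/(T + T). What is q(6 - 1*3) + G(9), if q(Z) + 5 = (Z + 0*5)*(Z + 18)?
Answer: 1051/18 ≈ 58.389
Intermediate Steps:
q(Z) = -5 + Z*(18 + Z) (q(Z) = -5 + (Z + 0*5)*(Z + 18) = -5 + (Z + 0)*(18 + Z) = -5 + Z*(18 + Z))
G(T) = (-2 + T)/(2*T) (G(T) = (-2 + T)/((2*T)) = (-2 + T)*(1/(2*T)) = (-2 + T)/(2*T))
q(6 - 1*3) + G(9) = (-5 + (6 - 1*3)**2 + 18*(6 - 1*3)) + (1/2)*(-2 + 9)/9 = (-5 + (6 - 3)**2 + 18*(6 - 3)) + (1/2)*(1/9)*7 = (-5 + 3**2 + 18*3) + 7/18 = (-5 + 9 + 54) + 7/18 = 58 + 7/18 = 1051/18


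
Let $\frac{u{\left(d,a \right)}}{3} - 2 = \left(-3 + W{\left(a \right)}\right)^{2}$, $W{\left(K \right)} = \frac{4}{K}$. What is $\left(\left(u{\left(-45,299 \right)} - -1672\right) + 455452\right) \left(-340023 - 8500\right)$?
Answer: $- \frac{14244229625978471}{89401} \approx -1.5933 \cdot 10^{11}$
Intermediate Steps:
$u{\left(d,a \right)} = 6 + 3 \left(-3 + \frac{4}{a}\right)^{2}$
$\left(\left(u{\left(-45,299 \right)} - -1672\right) + 455452\right) \left(-340023 - 8500\right) = \left(\left(\left(33 - \frac{72}{299} + \frac{48}{89401}\right) - -1672\right) + 455452\right) \left(-340023 - 8500\right) = \left(\left(\left(33 - \frac{72}{299} + 48 \cdot \frac{1}{89401}\right) + 1672\right) + 455452\right) \left(-348523\right) = \left(\left(\left(33 - \frac{72}{299} + \frac{48}{89401}\right) + 1672\right) + 455452\right) \left(-348523\right) = \left(\left(\frac{2928753}{89401} + 1672\right) + 455452\right) \left(-348523\right) = \left(\frac{152407225}{89401} + 455452\right) \left(-348523\right) = \frac{40870271477}{89401} \left(-348523\right) = - \frac{14244229625978471}{89401}$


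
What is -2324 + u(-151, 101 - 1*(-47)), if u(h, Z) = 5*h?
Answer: -3079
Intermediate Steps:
-2324 + u(-151, 101 - 1*(-47)) = -2324 + 5*(-151) = -2324 - 755 = -3079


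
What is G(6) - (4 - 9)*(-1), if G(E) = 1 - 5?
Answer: -9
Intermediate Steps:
G(E) = -4
G(6) - (4 - 9)*(-1) = -4 - (4 - 9)*(-1) = -4 - (-5)*(-1) = -4 - 1*5 = -4 - 5 = -9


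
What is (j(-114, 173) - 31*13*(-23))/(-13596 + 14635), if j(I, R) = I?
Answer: 9155/1039 ≈ 8.8114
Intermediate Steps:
(j(-114, 173) - 31*13*(-23))/(-13596 + 14635) = (-114 - 31*13*(-23))/(-13596 + 14635) = (-114 - 403*(-23))/1039 = (-114 + 9269)*(1/1039) = 9155*(1/1039) = 9155/1039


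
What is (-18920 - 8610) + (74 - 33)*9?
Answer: -27161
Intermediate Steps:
(-18920 - 8610) + (74 - 33)*9 = -27530 + 41*9 = -27530 + 369 = -27161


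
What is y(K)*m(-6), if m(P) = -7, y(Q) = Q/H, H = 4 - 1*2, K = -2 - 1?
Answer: 21/2 ≈ 10.500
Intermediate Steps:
K = -3
H = 2 (H = 4 - 2 = 2)
y(Q) = Q/2
y(K)*m(-6) = ((½)*(-3))*(-7) = -3/2*(-7) = 21/2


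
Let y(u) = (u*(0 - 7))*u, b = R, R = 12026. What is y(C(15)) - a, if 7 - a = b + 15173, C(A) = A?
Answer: 25617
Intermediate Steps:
b = 12026
y(u) = -7*u² (y(u) = (u*(-7))*u = (-7*u)*u = -7*u²)
a = -27192 (a = 7 - (12026 + 15173) = 7 - 1*27199 = 7 - 27199 = -27192)
y(C(15)) - a = -7*15² - 1*(-27192) = -7*225 + 27192 = -1575 + 27192 = 25617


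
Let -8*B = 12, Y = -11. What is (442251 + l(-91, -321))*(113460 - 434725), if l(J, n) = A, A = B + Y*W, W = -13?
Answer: -284250453025/2 ≈ -1.4213e+11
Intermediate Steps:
B = -3/2 (B = -⅛*12 = -3/2 ≈ -1.5000)
A = 283/2 (A = -3/2 - 11*(-13) = -3/2 + 143 = 283/2 ≈ 141.50)
l(J, n) = 283/2
(442251 + l(-91, -321))*(113460 - 434725) = (442251 + 283/2)*(113460 - 434725) = (884785/2)*(-321265) = -284250453025/2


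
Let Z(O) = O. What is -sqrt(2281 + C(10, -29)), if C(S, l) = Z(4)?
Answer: -sqrt(2285) ≈ -47.802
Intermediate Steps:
C(S, l) = 4
-sqrt(2281 + C(10, -29)) = -sqrt(2281 + 4) = -sqrt(2285)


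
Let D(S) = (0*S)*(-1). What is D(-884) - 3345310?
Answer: -3345310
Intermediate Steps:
D(S) = 0 (D(S) = 0*(-1) = 0)
D(-884) - 3345310 = 0 - 3345310 = -3345310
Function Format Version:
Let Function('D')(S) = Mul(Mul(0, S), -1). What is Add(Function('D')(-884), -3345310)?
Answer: -3345310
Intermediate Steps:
Function('D')(S) = 0 (Function('D')(S) = Mul(0, -1) = 0)
Add(Function('D')(-884), -3345310) = Add(0, -3345310) = -3345310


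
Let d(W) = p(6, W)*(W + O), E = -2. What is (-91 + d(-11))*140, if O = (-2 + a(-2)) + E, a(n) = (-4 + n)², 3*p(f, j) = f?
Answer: -6860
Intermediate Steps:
p(f, j) = f/3
O = 32 (O = (-2 + (-4 - 2)²) - 2 = (-2 + (-6)²) - 2 = (-2 + 36) - 2 = 34 - 2 = 32)
d(W) = 64 + 2*W (d(W) = ((⅓)*6)*(W + 32) = 2*(32 + W) = 64 + 2*W)
(-91 + d(-11))*140 = (-91 + (64 + 2*(-11)))*140 = (-91 + (64 - 22))*140 = (-91 + 42)*140 = -49*140 = -6860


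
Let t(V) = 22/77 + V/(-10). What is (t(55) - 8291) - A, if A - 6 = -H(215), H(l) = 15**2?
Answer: -113081/14 ≈ -8077.2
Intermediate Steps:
H(l) = 225
t(V) = 2/7 - V/10 (t(V) = 22*(1/77) + V*(-1/10) = 2/7 - V/10)
A = -219 (A = 6 - 1*225 = 6 - 225 = -219)
(t(55) - 8291) - A = ((2/7 - 1/10*55) - 8291) - 1*(-219) = ((2/7 - 11/2) - 8291) + 219 = (-73/14 - 8291) + 219 = -116147/14 + 219 = -113081/14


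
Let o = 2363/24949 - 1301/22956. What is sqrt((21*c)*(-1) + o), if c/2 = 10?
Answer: I*sqrt(34438853203851669411)/286364622 ≈ 20.493*I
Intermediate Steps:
c = 20 (c = 2*10 = 20)
o = 21786379/572729244 (o = 2363*(1/24949) - 1301*1/22956 = 2363/24949 - 1301/22956 = 21786379/572729244 ≈ 0.038040)
sqrt((21*c)*(-1) + o) = sqrt((21*20)*(-1) + 21786379/572729244) = sqrt(420*(-1) + 21786379/572729244) = sqrt(-420 + 21786379/572729244) = sqrt(-240524496101/572729244) = I*sqrt(34438853203851669411)/286364622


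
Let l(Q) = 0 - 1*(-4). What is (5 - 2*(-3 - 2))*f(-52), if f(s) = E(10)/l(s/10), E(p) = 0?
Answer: 0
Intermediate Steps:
l(Q) = 4 (l(Q) = 0 + 4 = 4)
f(s) = 0 (f(s) = 0/4 = 0*(¼) = 0)
(5 - 2*(-3 - 2))*f(-52) = (5 - 2*(-3 - 2))*0 = (5 - 2*(-5))*0 = (5 - 1*(-10))*0 = (5 + 10)*0 = 15*0 = 0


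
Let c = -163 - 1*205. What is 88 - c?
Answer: 456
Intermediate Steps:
c = -368 (c = -163 - 205 = -368)
88 - c = 88 - 1*(-368) = 88 + 368 = 456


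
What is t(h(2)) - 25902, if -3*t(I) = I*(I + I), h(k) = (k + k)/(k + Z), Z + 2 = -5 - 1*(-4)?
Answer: -77738/3 ≈ -25913.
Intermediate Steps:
Z = -3 (Z = -2 + (-5 - 1*(-4)) = -2 + (-5 + 4) = -2 - 1 = -3)
h(k) = 2*k/(-3 + k) (h(k) = (k + k)/(k - 3) = (2*k)/(-3 + k) = 2*k/(-3 + k))
t(I) = -2*I²/3 (t(I) = -I*(I + I)/3 = -I*2*I/3 = -2*I²/3)
t(h(2)) - 25902 = -2*16/(-3 + 2)²/3 - 25902 = -2*(2*2/(-1))²/3 - 25902 = -2*(2*2*(-1))²/3 - 25902 = -⅔*(-4)² - 25902 = -⅔*16 - 25902 = -32/3 - 25902 = -77738/3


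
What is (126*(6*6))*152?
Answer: 689472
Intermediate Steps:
(126*(6*6))*152 = (126*36)*152 = 4536*152 = 689472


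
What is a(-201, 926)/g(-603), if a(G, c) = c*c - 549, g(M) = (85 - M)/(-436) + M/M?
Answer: -93405043/63 ≈ -1.4826e+6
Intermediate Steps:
g(M) = 351/436 + M/436 (g(M) = (85 - M)*(-1/436) + 1 = (-85/436 + M/436) + 1 = 351/436 + M/436)
a(G, c) = -549 + c² (a(G, c) = c² - 549 = -549 + c²)
a(-201, 926)/g(-603) = (-549 + 926²)/(351/436 + (1/436)*(-603)) = (-549 + 857476)/(351/436 - 603/436) = 856927/(-63/109) = 856927*(-109/63) = -93405043/63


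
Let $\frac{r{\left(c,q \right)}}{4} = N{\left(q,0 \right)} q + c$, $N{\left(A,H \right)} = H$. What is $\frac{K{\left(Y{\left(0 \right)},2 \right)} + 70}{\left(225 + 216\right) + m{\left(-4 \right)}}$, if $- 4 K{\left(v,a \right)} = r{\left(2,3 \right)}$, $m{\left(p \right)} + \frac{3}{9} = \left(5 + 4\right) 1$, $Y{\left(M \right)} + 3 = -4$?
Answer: $\frac{204}{1349} \approx 0.15122$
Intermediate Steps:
$Y{\left(M \right)} = -7$ ($Y{\left(M \right)} = -3 - 4 = -7$)
$r{\left(c,q \right)} = 4 c$ ($r{\left(c,q \right)} = 4 \left(0 q + c\right) = 4 \left(0 + c\right) = 4 c$)
$m{\left(p \right)} = \frac{26}{3}$ ($m{\left(p \right)} = - \frac{1}{3} + \left(5 + 4\right) 1 = - \frac{1}{3} + 9 \cdot 1 = - \frac{1}{3} + 9 = \frac{26}{3}$)
$K{\left(v,a \right)} = -2$ ($K{\left(v,a \right)} = - \frac{4 \cdot 2}{4} = \left(- \frac{1}{4}\right) 8 = -2$)
$\frac{K{\left(Y{\left(0 \right)},2 \right)} + 70}{\left(225 + 216\right) + m{\left(-4 \right)}} = \frac{-2 + 70}{\left(225 + 216\right) + \frac{26}{3}} = \frac{68}{441 + \frac{26}{3}} = \frac{68}{\frac{1349}{3}} = 68 \cdot \frac{3}{1349} = \frac{204}{1349}$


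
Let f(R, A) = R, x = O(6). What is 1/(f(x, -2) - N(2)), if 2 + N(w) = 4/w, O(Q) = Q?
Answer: ⅙ ≈ 0.16667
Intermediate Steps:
x = 6
N(w) = -2 + 4/w
1/(f(x, -2) - N(2)) = 1/(6 - (-2 + 4/2)) = 1/(6 - (-2 + 4*(½))) = 1/(6 - (-2 + 2)) = 1/(6 - 1*0) = 1/(6 + 0) = 1/6 = ⅙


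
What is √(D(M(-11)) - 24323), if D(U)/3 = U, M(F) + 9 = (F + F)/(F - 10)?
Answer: 2*I*√298249/7 ≈ 156.03*I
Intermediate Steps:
M(F) = -9 + 2*F/(-10 + F) (M(F) = -9 + (F + F)/(F - 10) = -9 + (2*F)/(-10 + F) = -9 + 2*F/(-10 + F))
D(U) = 3*U
√(D(M(-11)) - 24323) = √(3*((90 - 7*(-11))/(-10 - 11)) - 24323) = √(3*((90 + 77)/(-21)) - 24323) = √(3*(-1/21*167) - 24323) = √(3*(-167/21) - 24323) = √(-167/7 - 24323) = √(-170428/7) = 2*I*√298249/7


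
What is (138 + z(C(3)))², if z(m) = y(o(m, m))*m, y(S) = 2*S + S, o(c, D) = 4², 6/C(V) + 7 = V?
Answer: 4356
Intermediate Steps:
C(V) = 6/(-7 + V)
o(c, D) = 16
y(S) = 3*S
z(m) = 48*m (z(m) = (3*16)*m = 48*m)
(138 + z(C(3)))² = (138 + 48*(6/(-7 + 3)))² = (138 + 48*(6/(-4)))² = (138 + 48*(6*(-¼)))² = (138 + 48*(-3/2))² = (138 - 72)² = 66² = 4356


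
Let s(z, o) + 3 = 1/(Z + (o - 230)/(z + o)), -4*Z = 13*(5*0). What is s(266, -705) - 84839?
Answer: -79326831/935 ≈ -84842.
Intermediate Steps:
Z = 0 (Z = -13*5*0/4 = -13*0/4 = -¼*0 = 0)
s(z, o) = -3 + (o + z)/(-230 + o) (s(z, o) = -3 + 1/(0 + (o - 230)/(z + o)) = -3 + 1/(0 + (-230 + o)/(o + z)) = -3 + 1/((-230 + o)/(o + z)) = -3 + (o + z)/(-230 + o))
s(266, -705) - 84839 = (690 + 266 - 2*(-705))/(-230 - 705) - 84839 = (690 + 266 + 1410)/(-935) - 84839 = -1/935*2366 - 84839 = -2366/935 - 84839 = -79326831/935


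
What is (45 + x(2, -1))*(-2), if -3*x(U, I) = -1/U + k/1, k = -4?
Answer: -93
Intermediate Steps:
x(U, I) = 4/3 + 1/(3*U) (x(U, I) = -(-1/U - 4/1)/3 = -(-1/U - 4*1)/3 = -(-1/U - 4)/3 = -(-4 - 1/U)/3 = 4/3 + 1/(3*U))
(45 + x(2, -1))*(-2) = (45 + (⅓)*(1 + 4*2)/2)*(-2) = (45 + (⅓)*(½)*(1 + 8))*(-2) = (45 + (⅓)*(½)*9)*(-2) = (45 + 3/2)*(-2) = (93/2)*(-2) = -93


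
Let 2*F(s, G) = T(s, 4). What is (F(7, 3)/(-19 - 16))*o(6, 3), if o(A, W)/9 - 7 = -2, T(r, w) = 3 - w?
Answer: 9/14 ≈ 0.64286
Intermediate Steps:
F(s, G) = -½ (F(s, G) = (3 - 1*4)/2 = (3 - 4)/2 = (½)*(-1) = -½)
o(A, W) = 45 (o(A, W) = 63 + 9*(-2) = 63 - 18 = 45)
(F(7, 3)/(-19 - 16))*o(6, 3) = -1/(2*(-19 - 16))*45 = -½/(-35)*45 = -½*(-1/35)*45 = (1/70)*45 = 9/14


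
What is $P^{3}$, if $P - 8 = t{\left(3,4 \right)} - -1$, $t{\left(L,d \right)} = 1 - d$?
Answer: $216$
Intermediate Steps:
$P = 6$ ($P = 8 + \left(\left(1 - 4\right) - -1\right) = 8 + \left(\left(1 - 4\right) + 1\right) = 8 + \left(-3 + 1\right) = 8 - 2 = 6$)
$P^{3} = 6^{3} = 216$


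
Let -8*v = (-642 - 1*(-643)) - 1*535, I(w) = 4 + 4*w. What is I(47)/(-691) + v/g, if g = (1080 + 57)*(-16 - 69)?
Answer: -24802619/89042260 ≈ -0.27855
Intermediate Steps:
v = 267/4 (v = -((-642 - 1*(-643)) - 1*535)/8 = -((-642 + 643) - 535)/8 = -(1 - 535)/8 = -⅛*(-534) = 267/4 ≈ 66.750)
g = -96645 (g = 1137*(-85) = -96645)
I(47)/(-691) + v/g = (4 + 4*47)/(-691) + (267/4)/(-96645) = (4 + 188)*(-1/691) + (267/4)*(-1/96645) = 192*(-1/691) - 89/128860 = -192/691 - 89/128860 = -24802619/89042260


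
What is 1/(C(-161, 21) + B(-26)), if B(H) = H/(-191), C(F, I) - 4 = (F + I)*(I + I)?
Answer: -191/1122290 ≈ -0.00017019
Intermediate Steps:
C(F, I) = 4 + 2*I*(F + I) (C(F, I) = 4 + (F + I)*(I + I) = 4 + (F + I)*(2*I) = 4 + 2*I*(F + I))
B(H) = -H/191 (B(H) = H*(-1/191) = -H/191)
1/(C(-161, 21) + B(-26)) = 1/((4 + 2*21² + 2*(-161)*21) - 1/191*(-26)) = 1/((4 + 2*441 - 6762) + 26/191) = 1/((4 + 882 - 6762) + 26/191) = 1/(-5876 + 26/191) = 1/(-1122290/191) = -191/1122290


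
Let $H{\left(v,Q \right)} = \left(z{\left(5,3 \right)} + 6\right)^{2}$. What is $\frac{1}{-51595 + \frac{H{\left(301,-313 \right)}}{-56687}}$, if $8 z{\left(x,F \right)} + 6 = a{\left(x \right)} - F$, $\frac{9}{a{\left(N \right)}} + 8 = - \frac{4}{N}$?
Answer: $- \frac{7023746048}{362390180138801} \approx -1.9382 \cdot 10^{-5}$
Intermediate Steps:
$a{\left(N \right)} = \frac{9}{-8 - \frac{4}{N}}$
$z{\left(x,F \right)} = - \frac{3}{4} - \frac{F}{8} - \frac{9 x}{8 \left(4 + 8 x\right)}$ ($z{\left(x,F \right)} = - \frac{3}{4} + \frac{- \frac{9 x}{4 + 8 x} - F}{8} = - \frac{3}{4} + \frac{- F - \frac{9 x}{4 + 8 x}}{8} = - \frac{3}{4} - \left(\frac{F}{8} + \frac{9 x}{8 \left(4 + 8 x\right)}\right) = - \frac{3}{4} - \frac{F}{8} - \frac{9 x}{8 \left(4 + 8 x\right)}$)
$H{\left(v,Q \right)} = \frac{2792241}{123904}$ ($H{\left(v,Q \right)} = \left(\frac{\left(-9\right) 5 + 4 \left(1 + 2 \cdot 5\right) \left(-6 - 3\right)}{32 \left(1 + 2 \cdot 5\right)} + 6\right)^{2} = \left(\frac{-45 + 4 \left(1 + 10\right) \left(-6 - 3\right)}{32 \left(1 + 10\right)} + 6\right)^{2} = \left(\frac{-45 + 4 \cdot 11 \left(-9\right)}{32 \cdot 11} + 6\right)^{2} = \left(\frac{1}{32} \cdot \frac{1}{11} \left(-45 - 396\right) + 6\right)^{2} = \left(\frac{1}{32} \cdot \frac{1}{11} \left(-441\right) + 6\right)^{2} = \left(- \frac{441}{352} + 6\right)^{2} = \left(\frac{1671}{352}\right)^{2} = \frac{2792241}{123904}$)
$\frac{1}{-51595 + \frac{H{\left(301,-313 \right)}}{-56687}} = \frac{1}{-51595 + \frac{2792241}{123904 \left(-56687\right)}} = \frac{1}{-51595 + \frac{2792241}{123904} \left(- \frac{1}{56687}\right)} = \frac{1}{-51595 - \frac{2792241}{7023746048}} = \frac{1}{- \frac{362390180138801}{7023746048}} = - \frac{7023746048}{362390180138801}$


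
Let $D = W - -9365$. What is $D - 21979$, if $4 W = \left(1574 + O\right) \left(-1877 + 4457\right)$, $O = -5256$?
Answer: $-2387504$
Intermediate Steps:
$W = -2374890$ ($W = \frac{\left(1574 - 5256\right) \left(-1877 + 4457\right)}{4} = \frac{\left(-3682\right) 2580}{4} = \frac{1}{4} \left(-9499560\right) = -2374890$)
$D = -2365525$ ($D = -2374890 - -9365 = -2374890 + 9365 = -2365525$)
$D - 21979 = -2365525 - 21979 = -2387504$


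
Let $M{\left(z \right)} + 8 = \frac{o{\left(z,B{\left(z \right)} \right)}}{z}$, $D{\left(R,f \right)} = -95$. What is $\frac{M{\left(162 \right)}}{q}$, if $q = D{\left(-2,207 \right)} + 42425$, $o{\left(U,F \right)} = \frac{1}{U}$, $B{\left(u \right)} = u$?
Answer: $- \frac{209951}{1110908520} \approx -0.00018899$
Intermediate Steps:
$q = 42330$ ($q = -95 + 42425 = 42330$)
$M{\left(z \right)} = -8 + \frac{1}{z^{2}}$ ($M{\left(z \right)} = -8 + \frac{1}{z z} = -8 + \frac{1}{z^{2}}$)
$\frac{M{\left(162 \right)}}{q} = \frac{-8 + \frac{1}{26244}}{42330} = \left(-8 + \frac{1}{26244}\right) \frac{1}{42330} = \left(- \frac{209951}{26244}\right) \frac{1}{42330} = - \frac{209951}{1110908520}$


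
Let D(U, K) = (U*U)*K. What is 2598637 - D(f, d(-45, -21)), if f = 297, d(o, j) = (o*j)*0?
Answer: 2598637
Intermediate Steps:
d(o, j) = 0 (d(o, j) = (j*o)*0 = 0)
D(U, K) = K*U**2 (D(U, K) = U**2*K = K*U**2)
2598637 - D(f, d(-45, -21)) = 2598637 - 0*297**2 = 2598637 - 0*88209 = 2598637 - 1*0 = 2598637 + 0 = 2598637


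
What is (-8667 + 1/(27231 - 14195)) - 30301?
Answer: -507986847/13036 ≈ -38968.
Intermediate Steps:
(-8667 + 1/(27231 - 14195)) - 30301 = (-8667 + 1/13036) - 30301 = -112983011/13036 - 30301 = -507986847/13036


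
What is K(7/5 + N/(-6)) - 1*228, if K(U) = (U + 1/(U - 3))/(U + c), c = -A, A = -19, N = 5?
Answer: -9769687/42851 ≈ -227.99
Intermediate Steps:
c = 19 (c = -1*(-19) = 19)
K(U) = (U + 1/(-3 + U))/(19 + U) (K(U) = (U + 1/(U - 3))/(U + 19) = (U + 1/(-3 + U))/(19 + U))
K(7/5 + N/(-6)) - 1*228 = (1 + (7/5 + 5/(-6))² - 3*(7/5 + 5/(-6)))/(-57 + (7/5 + 5/(-6))² + 16*(7/5 + 5/(-6))) - 1*228 = (1 + (7*(⅕) + 5*(-⅙))² - 3*(7*(⅕) + 5*(-⅙)))/(-57 + (7*(⅕) + 5*(-⅙))² + 16*(7*(⅕) + 5*(-⅙))) - 228 = (1 + (7/5 - ⅚)² - 3*(7/5 - ⅚))/(-57 + (7/5 - ⅚)² + 16*(7/5 - ⅚)) - 228 = (1 + (17/30)² - 3*17/30)/(-57 + (17/30)² + 16*(17/30)) - 228 = (1 + 289/900 - 17/10)/(-57 + 289/900 + 136/15) - 228 = -341/900/(-42851/900) - 228 = -900/42851*(-341/900) - 228 = 341/42851 - 228 = -9769687/42851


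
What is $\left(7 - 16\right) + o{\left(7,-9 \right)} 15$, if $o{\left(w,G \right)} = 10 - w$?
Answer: $36$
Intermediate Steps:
$\left(7 - 16\right) + o{\left(7,-9 \right)} 15 = \left(7 - 16\right) + \left(10 - 7\right) 15 = -9 + 3 \cdot 15 = -9 + 45 = 36$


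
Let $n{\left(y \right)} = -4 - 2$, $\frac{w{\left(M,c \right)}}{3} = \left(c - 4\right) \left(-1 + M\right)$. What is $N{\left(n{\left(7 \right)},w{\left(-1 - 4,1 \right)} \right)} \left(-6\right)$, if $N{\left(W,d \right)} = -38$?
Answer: $228$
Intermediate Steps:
$w{\left(M,c \right)} = 3 \left(-1 + M\right) \left(-4 + c\right)$ ($w{\left(M,c \right)} = 3 \left(c - 4\right) \left(-1 + M\right) = 3 \left(-4 + c\right) \left(-1 + M\right) = 3 \left(-1 + M\right) \left(-4 + c\right)$)
$n{\left(y \right)} = -6$
$N{\left(n{\left(7 \right)},w{\left(-1 - 4,1 \right)} \right)} \left(-6\right) = \left(-38\right) \left(-6\right) = 228$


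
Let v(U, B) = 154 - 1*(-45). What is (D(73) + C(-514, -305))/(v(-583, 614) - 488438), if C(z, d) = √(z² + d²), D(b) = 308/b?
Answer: -308/35641447 - √357221/488239 ≈ -0.0012328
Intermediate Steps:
v(U, B) = 199 (v(U, B) = 154 + 45 = 199)
C(z, d) = √(d² + z²)
(D(73) + C(-514, -305))/(v(-583, 614) - 488438) = (308/73 + √((-305)² + (-514)²))/(199 - 488438) = (308*(1/73) + √(93025 + 264196))/(-488239) = (308/73 + √357221)*(-1/488239) = -308/35641447 - √357221/488239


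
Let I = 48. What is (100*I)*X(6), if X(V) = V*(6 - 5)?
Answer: 28800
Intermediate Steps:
X(V) = V (X(V) = V*1 = V)
(100*I)*X(6) = (100*48)*6 = 4800*6 = 28800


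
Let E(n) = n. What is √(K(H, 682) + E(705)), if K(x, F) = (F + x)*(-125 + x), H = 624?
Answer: √652399 ≈ 807.71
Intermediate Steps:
K(x, F) = (-125 + x)*(F + x)
√(K(H, 682) + E(705)) = √((624² - 125*682 - 125*624 + 682*624) + 705) = √((389376 - 85250 - 78000 + 425568) + 705) = √(651694 + 705) = √652399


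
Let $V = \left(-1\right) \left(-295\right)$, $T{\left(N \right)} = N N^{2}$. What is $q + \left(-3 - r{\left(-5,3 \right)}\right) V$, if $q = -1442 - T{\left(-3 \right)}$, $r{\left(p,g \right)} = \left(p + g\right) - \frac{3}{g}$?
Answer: $-1415$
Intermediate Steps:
$T{\left(N \right)} = N^{3}$
$r{\left(p,g \right)} = g + p - \frac{3}{g}$ ($r{\left(p,g \right)} = \left(g + p\right) - \frac{3}{g} = g + p - \frac{3}{g}$)
$V = 295$
$q = -1415$ ($q = -1442 - \left(-3\right)^{3} = -1442 - -27 = -1442 + 27 = -1415$)
$q + \left(-3 - r{\left(-5,3 \right)}\right) V = -1415 + \left(-3 - \left(3 - 5 - \frac{3}{3}\right)\right) 295 = -1415 + \left(-3 - \left(3 - 5 - 1\right)\right) 295 = -1415 + \left(-3 - -3\right) 295 = -1415 + \left(-3 + 3\right) 295 = -1415 + 0 \cdot 295 = -1415 + 0 = -1415$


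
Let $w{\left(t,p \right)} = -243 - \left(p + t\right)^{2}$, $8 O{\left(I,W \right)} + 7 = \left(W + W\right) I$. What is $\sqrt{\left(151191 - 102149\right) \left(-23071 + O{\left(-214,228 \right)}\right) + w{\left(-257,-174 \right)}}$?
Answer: $\frac{i \sqrt{6919564855}}{2} \approx 41592.0 i$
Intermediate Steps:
$O{\left(I,W \right)} = - \frac{7}{8} + \frac{I W}{4}$ ($O{\left(I,W \right)} = - \frac{7}{8} + \frac{\left(W + W\right) I}{8} = - \frac{7}{8} + \frac{2 W I}{8} = - \frac{7}{8} + \frac{2 I W}{8} = - \frac{7}{8} + \frac{I W}{4}$)
$\sqrt{\left(151191 - 102149\right) \left(-23071 + O{\left(-214,228 \right)}\right) + w{\left(-257,-174 \right)}} = \sqrt{\left(151191 - 102149\right) \left(-23071 + \left(- \frac{7}{8} + \frac{1}{4} \left(-214\right) 228\right)\right) - \left(243 + \left(-174 - 257\right)^{2}\right)} = \sqrt{49042 \left(-23071 - \frac{97591}{8}\right) - 186004} = \sqrt{49042 \left(- \frac{282159}{8}\right) - 186004} = \sqrt{- \frac{6918820839}{4} - 186004} = \sqrt{- \frac{6919564855}{4}} = \frac{i \sqrt{6919564855}}{2}$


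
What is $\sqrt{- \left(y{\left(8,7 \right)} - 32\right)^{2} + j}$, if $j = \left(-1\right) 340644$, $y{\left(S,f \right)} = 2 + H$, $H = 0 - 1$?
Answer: $i \sqrt{341605} \approx 584.47 i$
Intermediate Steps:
$H = -1$
$y{\left(S,f \right)} = 1$ ($y{\left(S,f \right)} = 2 - 1 = 1$)
$j = -340644$
$\sqrt{- \left(y{\left(8,7 \right)} - 32\right)^{2} + j} = \sqrt{- \left(1 - 32\right)^{2} - 340644} = \sqrt{- \left(-31\right)^{2} - 340644} = \sqrt{\left(-1\right) 961 - 340644} = \sqrt{-961 - 340644} = \sqrt{-341605} = i \sqrt{341605}$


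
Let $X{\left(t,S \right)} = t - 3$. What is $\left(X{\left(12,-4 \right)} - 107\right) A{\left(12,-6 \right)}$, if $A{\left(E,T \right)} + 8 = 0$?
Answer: $784$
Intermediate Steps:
$X{\left(t,S \right)} = -3 + t$
$A{\left(E,T \right)} = -8$ ($A{\left(E,T \right)} = -8 + 0 = -8$)
$\left(X{\left(12,-4 \right)} - 107\right) A{\left(12,-6 \right)} = \left(\left(-3 + 12\right) - 107\right) \left(-8\right) = \left(9 - 107\right) \left(-8\right) = \left(-98\right) \left(-8\right) = 784$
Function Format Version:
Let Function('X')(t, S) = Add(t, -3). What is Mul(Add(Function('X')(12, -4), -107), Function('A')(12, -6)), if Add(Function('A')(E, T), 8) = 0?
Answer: 784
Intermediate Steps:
Function('X')(t, S) = Add(-3, t)
Function('A')(E, T) = -8 (Function('A')(E, T) = Add(-8, 0) = -8)
Mul(Add(Function('X')(12, -4), -107), Function('A')(12, -6)) = Mul(Add(Add(-3, 12), -107), -8) = Mul(Add(9, -107), -8) = Mul(-98, -8) = 784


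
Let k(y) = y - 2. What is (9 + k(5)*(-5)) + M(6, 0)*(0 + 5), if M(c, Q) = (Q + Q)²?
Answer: -6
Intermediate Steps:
k(y) = -2 + y
M(c, Q) = 4*Q² (M(c, Q) = (2*Q)² = 4*Q²)
(9 + k(5)*(-5)) + M(6, 0)*(0 + 5) = (9 + (-2 + 5)*(-5)) + (4*0²)*(0 + 5) = (9 + 3*(-5)) + (4*0)*5 = (9 - 15) + 0*5 = -6 + 0 = -6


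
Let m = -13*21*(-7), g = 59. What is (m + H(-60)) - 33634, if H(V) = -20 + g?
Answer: -31684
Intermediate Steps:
m = 1911 (m = -273*(-7) = 1911)
H(V) = 39 (H(V) = -20 + 59 = 39)
(m + H(-60)) - 33634 = (1911 + 39) - 33634 = 1950 - 33634 = -31684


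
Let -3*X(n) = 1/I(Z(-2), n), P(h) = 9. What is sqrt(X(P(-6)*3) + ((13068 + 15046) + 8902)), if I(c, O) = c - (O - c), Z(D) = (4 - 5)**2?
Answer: sqrt(8328603)/15 ≈ 192.40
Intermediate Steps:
Z(D) = 1 (Z(D) = (-1)**2 = 1)
I(c, O) = -O + 2*c (I(c, O) = c + (c - O) = -O + 2*c)
X(n) = -1/(3*(2 - n)) (X(n) = -1/(3*(-n + 2*1)) = -1/(3*(-n + 2)) = -1/(3*(2 - n)))
sqrt(X(P(-6)*3) + ((13068 + 15046) + 8902)) = sqrt(1/(3*(-2 + 9*3)) + ((13068 + 15046) + 8902)) = sqrt(1/(3*(-2 + 27)) + (28114 + 8902)) = sqrt((1/3)/25 + 37016) = sqrt((1/3)*(1/25) + 37016) = sqrt(1/75 + 37016) = sqrt(2776201/75) = sqrt(8328603)/15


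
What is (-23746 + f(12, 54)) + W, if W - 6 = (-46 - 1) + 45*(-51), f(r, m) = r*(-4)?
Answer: -26130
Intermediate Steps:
f(r, m) = -4*r
W = -2336 (W = 6 + ((-46 - 1) + 45*(-51)) = 6 + (-47 - 2295) = 6 - 2342 = -2336)
(-23746 + f(12, 54)) + W = (-23746 - 4*12) - 2336 = (-23746 - 48) - 2336 = -23794 - 2336 = -26130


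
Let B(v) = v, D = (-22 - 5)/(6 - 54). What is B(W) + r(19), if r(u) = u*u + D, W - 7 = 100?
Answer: 7497/16 ≈ 468.56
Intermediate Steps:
D = 9/16 (D = -27/(-48) = -27*(-1/48) = 9/16 ≈ 0.56250)
W = 107 (W = 7 + 100 = 107)
r(u) = 9/16 + u**2 (r(u) = u*u + 9/16 = u**2 + 9/16 = 9/16 + u**2)
B(W) + r(19) = 107 + (9/16 + 19**2) = 107 + (9/16 + 361) = 107 + 5785/16 = 7497/16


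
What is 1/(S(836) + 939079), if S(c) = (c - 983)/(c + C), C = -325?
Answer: 73/68552746 ≈ 1.0649e-6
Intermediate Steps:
S(c) = (-983 + c)/(-325 + c) (S(c) = (c - 983)/(c - 325) = (-983 + c)/(-325 + c))
1/(S(836) + 939079) = 1/((-983 + 836)/(-325 + 836) + 939079) = 1/(-147/511 + 939079) = 1/((1/511)*(-147) + 939079) = 1/(-21/73 + 939079) = 1/(68552746/73) = 73/68552746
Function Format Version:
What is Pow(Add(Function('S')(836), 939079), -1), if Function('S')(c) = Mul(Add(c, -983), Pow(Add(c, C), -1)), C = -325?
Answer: Rational(73, 68552746) ≈ 1.0649e-6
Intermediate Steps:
Function('S')(c) = Mul(Pow(Add(-325, c), -1), Add(-983, c)) (Function('S')(c) = Mul(Add(c, -983), Pow(Add(c, -325), -1)) = Mul(Add(-983, c), Pow(Add(-325, c), -1)) = Mul(Pow(Add(-325, c), -1), Add(-983, c)))
Pow(Add(Function('S')(836), 939079), -1) = Pow(Add(Mul(Pow(Add(-325, 836), -1), Add(-983, 836)), 939079), -1) = Pow(Add(Mul(Pow(511, -1), -147), 939079), -1) = Pow(Add(Mul(Rational(1, 511), -147), 939079), -1) = Pow(Add(Rational(-21, 73), 939079), -1) = Pow(Rational(68552746, 73), -1) = Rational(73, 68552746)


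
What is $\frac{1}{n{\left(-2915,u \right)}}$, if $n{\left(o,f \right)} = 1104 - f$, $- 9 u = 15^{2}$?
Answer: $\frac{1}{1129} \approx 0.00088574$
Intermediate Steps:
$u = -25$ ($u = - \frac{15^{2}}{9} = \left(- \frac{1}{9}\right) 225 = -25$)
$\frac{1}{n{\left(-2915,u \right)}} = \frac{1}{1104 - -25} = \frac{1}{1104 + 25} = \frac{1}{1129}$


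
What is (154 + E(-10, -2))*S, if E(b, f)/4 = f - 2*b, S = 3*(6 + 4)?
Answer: 6780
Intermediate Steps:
S = 30 (S = 3*10 = 30)
E(b, f) = -8*b + 4*f (E(b, f) = 4*(f - 2*b) = -8*b + 4*f)
(154 + E(-10, -2))*S = (154 + (-8*(-10) + 4*(-2)))*30 = (154 + (80 - 8))*30 = (154 + 72)*30 = 226*30 = 6780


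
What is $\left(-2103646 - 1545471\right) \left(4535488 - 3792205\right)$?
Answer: $-2712326631111$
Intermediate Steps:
$\left(-2103646 - 1545471\right) \left(4535488 - 3792205\right) = \left(-3649117\right) 743283 = -2712326631111$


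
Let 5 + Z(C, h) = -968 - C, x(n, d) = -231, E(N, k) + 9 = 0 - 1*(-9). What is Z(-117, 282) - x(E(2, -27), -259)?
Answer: -625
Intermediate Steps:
E(N, k) = 0 (E(N, k) = -9 + (0 - 1*(-9)) = -9 + (0 + 9) = -9 + 9 = 0)
Z(C, h) = -973 - C (Z(C, h) = -5 + (-968 - C) = -973 - C)
Z(-117, 282) - x(E(2, -27), -259) = (-973 - 1*(-117)) - 1*(-231) = (-973 + 117) + 231 = -856 + 231 = -625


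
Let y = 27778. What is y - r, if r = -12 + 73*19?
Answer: 26403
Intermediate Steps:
r = 1375 (r = -12 + 1387 = 1375)
y - r = 27778 - 1*1375 = 27778 - 1375 = 26403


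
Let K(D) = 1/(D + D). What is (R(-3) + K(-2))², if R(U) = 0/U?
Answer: 1/16 ≈ 0.062500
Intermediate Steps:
R(U) = 0
K(D) = 1/(2*D)
(R(-3) + K(-2))² = (0 + (½)/(-2))² = (0 + (½)*(-½))² = (0 - ¼)² = (-¼)² = 1/16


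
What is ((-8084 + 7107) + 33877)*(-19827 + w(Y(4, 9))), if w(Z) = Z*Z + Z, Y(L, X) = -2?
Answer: -652242500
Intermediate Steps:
w(Z) = Z + Z**2 (w(Z) = Z**2 + Z = Z + Z**2)
((-8084 + 7107) + 33877)*(-19827 + w(Y(4, 9))) = ((-8084 + 7107) + 33877)*(-19827 - 2*(1 - 2)) = (-977 + 33877)*(-19827 - 2*(-1)) = 32900*(-19827 + 2) = 32900*(-19825) = -652242500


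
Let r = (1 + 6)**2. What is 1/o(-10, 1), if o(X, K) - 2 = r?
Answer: 1/51 ≈ 0.019608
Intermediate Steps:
r = 49 (r = 7**2 = 49)
o(X, K) = 51 (o(X, K) = 2 + 49 = 51)
1/o(-10, 1) = 1/51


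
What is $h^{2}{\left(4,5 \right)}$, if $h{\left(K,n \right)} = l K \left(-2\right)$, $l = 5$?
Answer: $1600$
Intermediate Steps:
$h{\left(K,n \right)} = - 10 K$ ($h{\left(K,n \right)} = 5 K \left(-2\right) = 5 \left(- 2 K\right) = - 10 K$)
$h^{2}{\left(4,5 \right)} = \left(\left(-10\right) 4\right)^{2} = \left(-40\right)^{2} = 1600$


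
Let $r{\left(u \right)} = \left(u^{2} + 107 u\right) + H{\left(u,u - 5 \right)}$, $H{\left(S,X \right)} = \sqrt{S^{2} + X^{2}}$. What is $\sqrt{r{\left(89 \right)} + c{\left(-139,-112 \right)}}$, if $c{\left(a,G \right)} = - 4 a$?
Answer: $\sqrt{18000 + \sqrt{14977}} \approx 134.62$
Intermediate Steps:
$r{\left(u \right)} = u^{2} + \sqrt{u^{2} + \left(-5 + u\right)^{2}} + 107 u$ ($r{\left(u \right)} = \left(u^{2} + 107 u\right) + \sqrt{u^{2} + \left(u - 5\right)^{2}} = \left(u^{2} + 107 u\right) + \sqrt{u^{2} + \left(-5 + u\right)^{2}} = u^{2} + \sqrt{u^{2} + \left(-5 + u\right)^{2}} + 107 u$)
$\sqrt{r{\left(89 \right)} + c{\left(-139,-112 \right)}} = \sqrt{\left(89^{2} + \sqrt{89^{2} + \left(-5 + 89\right)^{2}} + 107 \cdot 89\right) - -556} = \sqrt{\left(7921 + \sqrt{7921 + 84^{2}} + 9523\right) + 556} = \sqrt{\left(7921 + \sqrt{7921 + 7056} + 9523\right) + 556} = \sqrt{\left(7921 + \sqrt{14977} + 9523\right) + 556} = \sqrt{\left(17444 + \sqrt{14977}\right) + 556} = \sqrt{18000 + \sqrt{14977}}$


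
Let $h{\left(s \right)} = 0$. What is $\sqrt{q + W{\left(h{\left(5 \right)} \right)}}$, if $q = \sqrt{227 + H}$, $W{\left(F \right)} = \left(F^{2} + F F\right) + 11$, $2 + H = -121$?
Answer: $\sqrt{11 + 2 \sqrt{26}} \approx 4.6041$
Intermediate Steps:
$H = -123$ ($H = -2 - 121 = -123$)
$W{\left(F \right)} = 11 + 2 F^{2}$ ($W{\left(F \right)} = \left(F^{2} + F^{2}\right) + 11 = 2 F^{2} + 11 = 11 + 2 F^{2}$)
$q = 2 \sqrt{26}$ ($q = \sqrt{227 - 123} = \sqrt{104} = 2 \sqrt{26} \approx 10.198$)
$\sqrt{q + W{\left(h{\left(5 \right)} \right)}} = \sqrt{2 \sqrt{26} + \left(11 + 2 \cdot 0^{2}\right)} = \sqrt{2 \sqrt{26} + \left(11 + 2 \cdot 0\right)} = \sqrt{2 \sqrt{26} + \left(11 + 0\right)} = \sqrt{2 \sqrt{26} + 11} = \sqrt{11 + 2 \sqrt{26}}$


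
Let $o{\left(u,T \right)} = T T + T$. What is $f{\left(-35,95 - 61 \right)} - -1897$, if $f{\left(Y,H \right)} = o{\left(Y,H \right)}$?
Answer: $3087$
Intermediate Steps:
$o{\left(u,T \right)} = T + T^{2}$ ($o{\left(u,T \right)} = T^{2} + T = T + T^{2}$)
$f{\left(Y,H \right)} = H \left(1 + H\right)$
$f{\left(-35,95 - 61 \right)} - -1897 = \left(95 - 61\right) \left(1 + \left(95 - 61\right)\right) - -1897 = \left(95 - 61\right) \left(1 + \left(95 - 61\right)\right) + 1897 = 34 \left(1 + 34\right) + 1897 = 34 \cdot 35 + 1897 = 1190 + 1897 = 3087$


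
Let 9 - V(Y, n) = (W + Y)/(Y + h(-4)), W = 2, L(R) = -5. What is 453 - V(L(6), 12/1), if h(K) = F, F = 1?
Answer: 1779/4 ≈ 444.75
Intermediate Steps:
h(K) = 1
V(Y, n) = 9 - (2 + Y)/(1 + Y) (V(Y, n) = 9 - (2 + Y)/(Y + 1) = 9 - (2 + Y)/(1 + Y))
453 - V(L(6), 12/1) = 453 - (7 + 8*(-5))/(1 - 5) = 453 - (7 - 40)/(-4) = 453 - (-1)*(-33)/4 = 453 - 1*33/4 = 453 - 33/4 = 1779/4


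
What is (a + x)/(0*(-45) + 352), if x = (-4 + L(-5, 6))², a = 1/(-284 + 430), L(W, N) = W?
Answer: 11827/51392 ≈ 0.23013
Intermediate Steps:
a = 1/146 ≈ 0.0068493
x = 81 (x = (-4 - 5)² = (-9)² = 81)
(a + x)/(0*(-45) + 352) = (1/146 + 81)/(0*(-45) + 352) = 11827/(146*(0 + 352)) = (11827/146)/352 = (11827/146)*(1/352) = 11827/51392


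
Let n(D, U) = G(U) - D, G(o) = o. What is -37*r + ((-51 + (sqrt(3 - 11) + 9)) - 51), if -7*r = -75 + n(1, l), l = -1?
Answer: -500 + 2*I*sqrt(2) ≈ -500.0 + 2.8284*I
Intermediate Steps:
n(D, U) = U - D
r = 11 (r = -(-75 + (-1 - 1*1))/7 = -(-75 + (-1 - 1))/7 = -(-75 - 2)/7 = -1/7*(-77) = 11)
-37*r + ((-51 + (sqrt(3 - 11) + 9)) - 51) = -37*11 + ((-51 + (sqrt(3 - 11) + 9)) - 51) = -407 + ((-51 + (sqrt(-8) + 9)) - 51) = -407 + ((-51 + (2*I*sqrt(2) + 9)) - 51) = -407 + ((-51 + (9 + 2*I*sqrt(2))) - 51) = -407 + ((-42 + 2*I*sqrt(2)) - 51) = -407 + (-93 + 2*I*sqrt(2)) = -500 + 2*I*sqrt(2)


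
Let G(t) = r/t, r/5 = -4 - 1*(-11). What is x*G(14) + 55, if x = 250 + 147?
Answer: 2095/2 ≈ 1047.5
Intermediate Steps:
r = 35 (r = 5*(-4 - 1*(-11)) = 5*(-4 + 11) = 5*7 = 35)
G(t) = 35/t
x = 397
x*G(14) + 55 = 397*(35/14) + 55 = 397*(35*(1/14)) + 55 = 397*(5/2) + 55 = 1985/2 + 55 = 2095/2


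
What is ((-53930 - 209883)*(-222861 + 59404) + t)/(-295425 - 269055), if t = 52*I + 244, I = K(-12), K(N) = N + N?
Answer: -43122080537/564480 ≈ -76393.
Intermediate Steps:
K(N) = 2*N
I = -24 (I = 2*(-12) = -24)
t = -1004 (t = 52*(-24) + 244 = -1248 + 244 = -1004)
((-53930 - 209883)*(-222861 + 59404) + t)/(-295425 - 269055) = ((-53930 - 209883)*(-222861 + 59404) - 1004)/(-295425 - 269055) = (-263813*(-163457) - 1004)/(-564480) = (43122081541 - 1004)*(-1/564480) = 43122080537*(-1/564480) = -43122080537/564480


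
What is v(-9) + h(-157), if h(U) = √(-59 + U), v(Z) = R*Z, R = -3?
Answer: 27 + 6*I*√6 ≈ 27.0 + 14.697*I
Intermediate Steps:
v(Z) = -3*Z
v(-9) + h(-157) = -3*(-9) + √(-59 - 157) = 27 + √(-216) = 27 + 6*I*√6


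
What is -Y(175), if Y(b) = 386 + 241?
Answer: -627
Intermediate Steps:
Y(b) = 627
-Y(175) = -1*627 = -627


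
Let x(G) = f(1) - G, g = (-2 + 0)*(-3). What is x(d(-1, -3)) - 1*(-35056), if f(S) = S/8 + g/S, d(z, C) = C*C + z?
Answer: 280433/8 ≈ 35054.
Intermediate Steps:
d(z, C) = z + C² (d(z, C) = C² + z = z + C²)
g = 6 (g = -2*(-3) = 6)
f(S) = 6/S + S/8 (f(S) = S/8 + 6/S = 6/S + S/8)
x(G) = 49/8 - G (x(G) = (6/1 + (⅛)*1) - G = (6*1 + ⅛) - G = (6 + ⅛) - G = 49/8 - G)
x(d(-1, -3)) - 1*(-35056) = (49/8 - (-1 + (-3)²)) - 1*(-35056) = (49/8 - (-1 + 9)) + 35056 = (49/8 - 1*8) + 35056 = (49/8 - 8) + 35056 = -15/8 + 35056 = 280433/8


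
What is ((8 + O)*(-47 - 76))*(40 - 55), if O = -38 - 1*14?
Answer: -81180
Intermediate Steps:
O = -52 (O = -38 - 14 = -52)
((8 + O)*(-47 - 76))*(40 - 55) = ((8 - 52)*(-47 - 76))*(40 - 55) = -44*(-123)*(-15) = 5412*(-15) = -81180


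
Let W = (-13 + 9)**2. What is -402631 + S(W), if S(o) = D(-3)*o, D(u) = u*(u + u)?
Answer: -402343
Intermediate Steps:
W = 16 (W = (-4)**2 = 16)
D(u) = 2*u**2 (D(u) = u*(2*u) = 2*u**2)
S(o) = 18*o (S(o) = (2*(-3)**2)*o = (2*9)*o = 18*o)
-402631 + S(W) = -402631 + 18*16 = -402631 + 288 = -402343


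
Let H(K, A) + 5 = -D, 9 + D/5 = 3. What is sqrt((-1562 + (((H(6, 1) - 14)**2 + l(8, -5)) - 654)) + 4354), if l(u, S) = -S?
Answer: 2*sqrt(566) ≈ 47.581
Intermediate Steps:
D = -30 (D = -45 + 5*3 = -45 + 15 = -30)
H(K, A) = 25 (H(K, A) = -5 - 1*(-30) = -5 + 30 = 25)
sqrt((-1562 + (((H(6, 1) - 14)**2 + l(8, -5)) - 654)) + 4354) = sqrt((-1562 + (((25 - 14)**2 - 1*(-5)) - 654)) + 4354) = sqrt((-1562 + ((11**2 + 5) - 654)) + 4354) = sqrt((-1562 + ((121 + 5) - 654)) + 4354) = sqrt((-1562 + (126 - 654)) + 4354) = sqrt((-1562 - 528) + 4354) = sqrt(-2090 + 4354) = sqrt(2264) = 2*sqrt(566)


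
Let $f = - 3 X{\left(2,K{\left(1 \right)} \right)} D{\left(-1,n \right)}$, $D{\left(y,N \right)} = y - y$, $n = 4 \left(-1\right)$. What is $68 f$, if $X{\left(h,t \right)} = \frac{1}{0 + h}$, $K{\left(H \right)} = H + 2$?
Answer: $0$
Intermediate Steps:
$K{\left(H \right)} = 2 + H$
$X{\left(h,t \right)} = \frac{1}{h}$
$n = -4$
$D{\left(y,N \right)} = 0$
$f = 0$ ($f = - \frac{3}{2} \cdot 0 = \left(-3\right) \frac{1}{2} \cdot 0 = \left(- \frac{3}{2}\right) 0 = 0$)
$68 f = 68 \cdot 0 = 0$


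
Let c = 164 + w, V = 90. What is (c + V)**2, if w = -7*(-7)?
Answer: 91809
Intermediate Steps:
w = 49
c = 213 (c = 164 + 49 = 213)
(c + V)**2 = (213 + 90)**2 = 303**2 = 91809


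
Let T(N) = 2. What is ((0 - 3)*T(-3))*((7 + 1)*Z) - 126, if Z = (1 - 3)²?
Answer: -318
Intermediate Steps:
Z = 4 (Z = (-2)² = 4)
((0 - 3)*T(-3))*((7 + 1)*Z) - 126 = ((0 - 3)*2)*((7 + 1)*4) - 126 = (-3*2)*(8*4) - 126 = -6*32 - 126 = -192 - 126 = -318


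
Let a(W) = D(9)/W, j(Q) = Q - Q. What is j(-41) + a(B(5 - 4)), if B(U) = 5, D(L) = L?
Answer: 9/5 ≈ 1.8000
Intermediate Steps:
j(Q) = 0
a(W) = 9/W
j(-41) + a(B(5 - 4)) = 0 + 9/5 = 9/5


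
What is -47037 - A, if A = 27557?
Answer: -74594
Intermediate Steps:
-47037 - A = -47037 - 1*27557 = -47037 - 27557 = -74594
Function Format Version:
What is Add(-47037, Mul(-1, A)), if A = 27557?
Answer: -74594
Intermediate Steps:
Add(-47037, Mul(-1, A)) = Add(-47037, Mul(-1, 27557)) = Add(-47037, -27557) = -74594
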